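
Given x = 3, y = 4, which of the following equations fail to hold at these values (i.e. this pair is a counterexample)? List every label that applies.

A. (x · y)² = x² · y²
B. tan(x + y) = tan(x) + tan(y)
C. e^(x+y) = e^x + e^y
Evaluating each claim at the given values:
A. LHS = 144, RHS = 144 → holds here (LHS = RHS)
B. LHS = tan(7) ≈ 0.8714, RHS = tan(3) + tan(4) ≈ 1.015 → fails here (LHS ≠ RHS)
C. LHS = e^7 ≈ 1097, RHS = e^3 + e^4 ≈ 74.68 → fails here (LHS ≠ RHS)

Answer: B, C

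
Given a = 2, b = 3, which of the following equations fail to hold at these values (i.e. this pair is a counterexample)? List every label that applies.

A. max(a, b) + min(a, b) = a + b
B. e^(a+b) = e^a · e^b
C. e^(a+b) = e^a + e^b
C

Evaluating each claim at the given values:
A. LHS = 5, RHS = 5 → holds here (LHS = RHS)
B. LHS = e^5 ≈ 148.4, RHS = e^5 ≈ 148.4 → holds here (LHS = RHS)
C. LHS = e^5 ≈ 148.4, RHS = e^2 + e^3 ≈ 27.47 → fails here (LHS ≠ RHS)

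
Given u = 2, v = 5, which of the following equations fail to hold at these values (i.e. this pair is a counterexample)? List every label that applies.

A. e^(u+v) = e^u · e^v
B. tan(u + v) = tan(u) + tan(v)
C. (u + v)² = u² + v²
B, C

Evaluating each claim at the given values:
A. LHS = e^7 ≈ 1097, RHS = e^7 ≈ 1097 → holds here (LHS = RHS)
B. LHS = tan(7) ≈ 0.8714, RHS = tan(5) + tan(2) ≈ -5.566 → fails here (LHS ≠ RHS)
C. LHS = 49, RHS = 29 → fails here (LHS ≠ RHS)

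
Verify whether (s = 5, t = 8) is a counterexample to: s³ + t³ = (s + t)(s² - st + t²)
No

Substituting s = 5, t = 8:
LHS = 5³ + 8³ = 637
RHS = (5 + 8)(5² - 5·8 + 8²) = 637

The sides agree, so this pair does not disprove the claim.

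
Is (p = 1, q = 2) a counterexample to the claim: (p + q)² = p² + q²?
Substituting p = 1, q = 2:
LHS = (1 + 2)² = 9
RHS = 1² + 2² = 5

Since LHS ≠ RHS, this pair disproves the claim.

Answer: Yes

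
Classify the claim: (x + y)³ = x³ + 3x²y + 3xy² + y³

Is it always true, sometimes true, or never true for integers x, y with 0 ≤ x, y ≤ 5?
The identity holds for every pair in the range. For instance at (x, y) = (2, 5): both sides equal 343.

Answer: Always true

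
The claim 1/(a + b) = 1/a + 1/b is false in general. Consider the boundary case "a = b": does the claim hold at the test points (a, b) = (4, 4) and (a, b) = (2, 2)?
At (4, 4): LHS = 1/8 ≠ RHS = 1/2
At (2, 2): LHS = 1/4 ≠ RHS = 1

Answer: No, fails at both test points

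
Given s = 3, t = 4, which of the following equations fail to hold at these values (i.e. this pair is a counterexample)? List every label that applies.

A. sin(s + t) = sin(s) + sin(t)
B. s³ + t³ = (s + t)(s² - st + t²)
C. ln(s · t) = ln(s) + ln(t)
A

Evaluating each claim at the given values:
A. LHS = sin(7) ≈ 0.657, RHS = sin(4) + sin(3) ≈ -0.6157 → fails here (LHS ≠ RHS)
B. LHS = 91, RHS = 91 → holds here (LHS = RHS)
C. LHS = ln(12) ≈ 2.485, RHS = ln(3) + ln(4) ≈ 2.485 → holds here (LHS = RHS)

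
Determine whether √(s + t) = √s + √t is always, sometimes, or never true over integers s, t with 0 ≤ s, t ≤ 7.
It holds at (s, t) = (0, 2) (both sides equal √(2) ≈ 1.414), but fails at (s, t) = (1, 5) (LHS = √(6) ≈ 2.449, RHS = 1 + √(5) ≈ 3.236).

Answer: Sometimes true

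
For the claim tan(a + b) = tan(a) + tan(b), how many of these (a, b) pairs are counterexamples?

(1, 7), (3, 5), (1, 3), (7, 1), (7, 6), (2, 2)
6

Testing each pair:
(1, 7): LHS = tan(8) ≈ -6.8, RHS = tan(7) + tan(1) ≈ 2.429 → counterexample
(3, 5): LHS = tan(8) ≈ -6.8, RHS = tan(5) + tan(3) ≈ -3.523 → counterexample
(1, 3): LHS = tan(4) ≈ 1.158, RHS = tan(3) + tan(1) ≈ 1.415 → counterexample
(7, 1): LHS = tan(8) ≈ -6.8, RHS = tan(7) + tan(1) ≈ 2.429 → counterexample
(7, 6): LHS = tan(13) ≈ 0.463, RHS = tan(6) + tan(7) ≈ 0.5804 → counterexample
(2, 2): LHS = tan(4) ≈ 1.158, RHS = 2·tan(2) ≈ -4.37 → counterexample

That makes 6 counterexamples.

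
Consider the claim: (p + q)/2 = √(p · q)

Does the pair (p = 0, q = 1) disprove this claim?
Yes

Substituting p = 0, q = 1:
LHS = (0 + 1)/2 = 1/2
RHS = √(0 · 1) = 0

Since LHS ≠ RHS, this pair disproves the claim.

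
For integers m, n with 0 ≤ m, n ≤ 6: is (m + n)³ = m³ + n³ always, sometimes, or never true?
Sometimes true

It holds at (m, n) = (0, 6) (both sides equal 216), but fails at (m, n) = (1, 3) (LHS = 64, RHS = 28).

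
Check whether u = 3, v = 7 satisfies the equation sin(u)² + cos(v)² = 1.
Substituting u = 3, v = 7:

LHS = sin(3)² + cos(7)² ≈ 0.5883
RHS = 1

LHS ≠ RHS, so the equation does not hold at this point.

Answer: Fails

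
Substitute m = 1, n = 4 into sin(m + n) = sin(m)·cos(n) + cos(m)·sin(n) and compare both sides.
LHS = sin(1 + 4) = sin(5) ≈ -0.9589
RHS = sin(1)·cos(4) + cos(1)·sin(4) = sin(1)·cos(4) + sin(4)·cos(1) ≈ -0.9589

LHS = RHS: the two sides agree.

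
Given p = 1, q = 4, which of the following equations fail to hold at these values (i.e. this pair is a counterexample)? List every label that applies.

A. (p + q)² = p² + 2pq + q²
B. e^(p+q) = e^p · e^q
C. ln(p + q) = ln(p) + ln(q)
Evaluating each claim at the given values:
A. LHS = 25, RHS = 25 → holds here (LHS = RHS)
B. LHS = e^5 ≈ 148.4, RHS = e^5 ≈ 148.4 → holds here (LHS = RHS)
C. LHS = ln(5) ≈ 1.609, RHS = ln(4) ≈ 1.386 → fails here (LHS ≠ RHS)

Answer: C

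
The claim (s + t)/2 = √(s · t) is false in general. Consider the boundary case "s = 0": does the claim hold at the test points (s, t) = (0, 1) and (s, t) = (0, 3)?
No, fails at both test points

At (0, 1): LHS = 1/2 ≠ RHS = 0
At (0, 3): LHS = 3/2 ≠ RHS = 0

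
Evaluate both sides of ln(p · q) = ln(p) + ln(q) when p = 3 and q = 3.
LHS = ln(3 · 3) = ln(9) ≈ 2.197
RHS = ln(3) + ln(3) = 2·ln(3) ≈ 2.197

LHS = RHS: the two sides agree.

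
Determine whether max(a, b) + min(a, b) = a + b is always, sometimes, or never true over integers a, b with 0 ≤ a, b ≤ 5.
The identity holds for every pair in the range. For instance at (a, b) = (0, 5): both sides equal 5.

Answer: Always true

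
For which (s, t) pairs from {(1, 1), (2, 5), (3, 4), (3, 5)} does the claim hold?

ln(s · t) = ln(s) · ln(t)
(1, 1)

Testing each pair:
(1, 1): LHS = 0, RHS = 0 → holds
(2, 5): LHS = ln(10) ≈ 2.303, RHS = ln(2)·ln(5) ≈ 1.116 → fails
(3, 4): LHS = ln(12) ≈ 2.485, RHS = ln(3)·ln(4) ≈ 1.523 → fails
(3, 5): LHS = ln(15) ≈ 2.708, RHS = ln(3)·ln(5) ≈ 1.768 → fails

1 of 4 pairs satisfies the claim.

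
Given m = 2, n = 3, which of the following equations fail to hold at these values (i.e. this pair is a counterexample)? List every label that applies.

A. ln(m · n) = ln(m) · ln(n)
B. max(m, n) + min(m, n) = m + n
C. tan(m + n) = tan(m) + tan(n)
Evaluating each claim at the given values:
A. LHS = ln(6) ≈ 1.792, RHS = ln(2)·ln(3) ≈ 0.7615 → fails here (LHS ≠ RHS)
B. LHS = 5, RHS = 5 → holds here (LHS = RHS)
C. LHS = tan(5) ≈ -3.381, RHS = tan(2) + tan(3) ≈ -2.328 → fails here (LHS ≠ RHS)

Answer: A, C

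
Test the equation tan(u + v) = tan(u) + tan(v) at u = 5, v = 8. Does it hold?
Fails

Substituting u = 5, v = 8:

LHS = tan(5 + 8) = tan(13) ≈ 0.463
RHS = tan(5) + tan(8) ≈ -10.18

LHS ≠ RHS, so the equation does not hold at this point.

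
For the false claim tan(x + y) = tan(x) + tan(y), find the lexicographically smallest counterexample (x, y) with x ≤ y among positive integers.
Substituting (1, 1) into the claim:
LHS = tan(1 + 1) = tan(2) ≈ -2.185
RHS = tan(1) + tan(1) = 2·tan(1) ≈ 3.115

Since LHS ≠ RHS, this pair disproves the claim, and no lexicographically smaller pair (x ≤ y, positive integers) does.

For instance (2, 5) is also a counterexample (LHS = tan(7) ≈ 0.8714, RHS = tan(5) + tan(2) ≈ -5.566), but it's lexicographically larger.

Answer: (x, y) = (1, 1)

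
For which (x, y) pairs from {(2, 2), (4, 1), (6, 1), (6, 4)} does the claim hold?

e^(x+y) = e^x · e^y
All pairs

Testing each pair:
(2, 2): LHS = e^4 ≈ 54.6, RHS = e^4 ≈ 54.6 → holds
(4, 1): LHS = e^5 ≈ 148.4, RHS = e^5 ≈ 148.4 → holds
(6, 1): LHS = e^7 ≈ 1097, RHS = e^7 ≈ 1097 → holds
(6, 4): LHS = e^10 ≈ 22026.5, RHS = e^10 ≈ 22026.5 → holds

Every pair satisfies the claim.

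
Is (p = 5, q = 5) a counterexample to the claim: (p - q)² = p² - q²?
No

Substituting p = 5, q = 5:
LHS = (5 - 5)² = 0
RHS = 5² - 5² = 0

The sides agree, so this pair does not disprove the claim.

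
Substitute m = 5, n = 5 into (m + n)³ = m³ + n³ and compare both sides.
LHS = (5 + 5)³ = 1000
RHS = 5³ + 5³ = 250

LHS ≠ RHS, so the equation does not hold here.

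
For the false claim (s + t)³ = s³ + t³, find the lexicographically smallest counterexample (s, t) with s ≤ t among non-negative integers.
At (0, 0): both sides equal 0, so it holds there.
At (0, 6): both sides equal 216, so it holds there.

Substituting (1, 1) into the claim:
LHS = (1 + 1)³ = 8
RHS = 1³ + 1³ = 2

Since LHS ≠ RHS, this pair disproves the claim, and no lexicographically smaller pair (s ≤ t, non-negative integers) does.

For instance (3, 3) is also a counterexample (LHS = 216, RHS = 54), but it's lexicographically larger.

Answer: (s, t) = (1, 1)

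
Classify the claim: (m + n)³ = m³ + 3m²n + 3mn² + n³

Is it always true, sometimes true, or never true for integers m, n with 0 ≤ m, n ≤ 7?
The identity holds for every pair in the range. For instance at (m, n) = (7, 7): both sides equal 2744.

Answer: Always true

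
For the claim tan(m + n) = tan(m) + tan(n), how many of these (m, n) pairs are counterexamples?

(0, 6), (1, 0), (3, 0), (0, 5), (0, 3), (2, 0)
0

Testing each pair:
(0, 6): LHS = tan(6) ≈ -0.291, RHS = tan(6) ≈ -0.291 → satisfies claim
(1, 0): LHS = tan(1) ≈ 1.557, RHS = tan(1) ≈ 1.557 → satisfies claim
(3, 0): LHS = tan(3) ≈ -0.1425, RHS = tan(3) ≈ -0.1425 → satisfies claim
(0, 5): LHS = tan(5) ≈ -3.381, RHS = tan(5) ≈ -3.381 → satisfies claim
(0, 3): LHS = tan(3) ≈ -0.1425, RHS = tan(3) ≈ -0.1425 → satisfies claim
(2, 0): LHS = tan(2) ≈ -2.185, RHS = tan(2) ≈ -2.185 → satisfies claim

That makes 0 counterexamples.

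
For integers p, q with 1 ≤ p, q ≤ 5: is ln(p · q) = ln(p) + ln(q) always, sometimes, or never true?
The identity holds for every pair in the range. For instance at (p, q) = (2, 1): both sides equal ln(2) ≈ 0.6931.

Answer: Always true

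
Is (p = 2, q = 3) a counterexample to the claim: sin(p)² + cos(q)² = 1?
Yes

Substituting p = 2, q = 3:
LHS = sin(2)² + cos(3)² ≈ 1.807
RHS = 1

Since LHS ≠ RHS, this pair disproves the claim.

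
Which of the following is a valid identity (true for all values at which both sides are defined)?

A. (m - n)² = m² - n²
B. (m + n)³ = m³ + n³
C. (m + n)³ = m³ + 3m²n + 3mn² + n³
C

A: fails at (2, 7) — LHS = 25, RHS = -45.
B: fails at (5, 8) — LHS = 2197, RHS = 637.
C: holds — e.g. at (2, 5), both sides equal 343.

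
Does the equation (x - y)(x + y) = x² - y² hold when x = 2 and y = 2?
Substituting x = 2, y = 2:

LHS = (2 - 2)(2 + 2) = 0
RHS = 2² - 2² = 0

LHS = RHS, so the equation holds at this point.

Answer: Holds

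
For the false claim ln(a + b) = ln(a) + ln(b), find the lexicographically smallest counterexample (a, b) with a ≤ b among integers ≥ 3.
(a, b) = (3, 3)

Substituting (3, 3) into the claim:
LHS = ln(3 + 3) = ln(6) ≈ 1.792
RHS = ln(3) + ln(3) = 2·ln(3) ≈ 2.197

Since LHS ≠ RHS, this pair disproves the claim, and no lexicographically smaller pair (a ≤ b, integers ≥ 3) does.

For instance (8, 10) is also a counterexample (LHS = ln(18) ≈ 2.89, RHS = ln(8) + ln(10) ≈ 4.382), but it's lexicographically larger.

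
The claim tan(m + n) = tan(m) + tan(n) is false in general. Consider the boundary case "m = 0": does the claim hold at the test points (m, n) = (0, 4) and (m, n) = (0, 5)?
Yes, holds at both test points

At (0, 4): LHS = tan(4) ≈ 1.158, RHS = tan(4) ≈ 1.158 → equal
At (0, 5): LHS = tan(5) ≈ -3.381, RHS = tan(5) ≈ -3.381 → equal

So the claim does hold at both of these boundary points, even though it is not an identity.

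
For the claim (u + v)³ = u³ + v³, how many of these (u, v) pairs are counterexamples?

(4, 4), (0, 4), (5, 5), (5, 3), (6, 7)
Testing each pair:
(4, 4): LHS = 512, RHS = 128 → counterexample
(0, 4): LHS = 64, RHS = 64 → satisfies claim
(5, 5): LHS = 1000, RHS = 250 → counterexample
(5, 3): LHS = 512, RHS = 152 → counterexample
(6, 7): LHS = 2197, RHS = 559 → counterexample

That makes 4 counterexamples.

Answer: 4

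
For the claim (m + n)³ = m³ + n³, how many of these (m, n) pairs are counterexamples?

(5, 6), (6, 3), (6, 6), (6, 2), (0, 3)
4

Testing each pair:
(5, 6): LHS = 1331, RHS = 341 → counterexample
(6, 3): LHS = 729, RHS = 243 → counterexample
(6, 6): LHS = 1728, RHS = 432 → counterexample
(6, 2): LHS = 512, RHS = 224 → counterexample
(0, 3): LHS = 27, RHS = 27 → satisfies claim

That makes 4 counterexamples.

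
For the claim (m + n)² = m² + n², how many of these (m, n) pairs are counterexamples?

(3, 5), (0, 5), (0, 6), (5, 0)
1

Testing each pair:
(3, 5): LHS = 64, RHS = 34 → counterexample
(0, 5): LHS = 25, RHS = 25 → satisfies claim
(0, 6): LHS = 36, RHS = 36 → satisfies claim
(5, 0): LHS = 25, RHS = 25 → satisfies claim

That makes 1 counterexample.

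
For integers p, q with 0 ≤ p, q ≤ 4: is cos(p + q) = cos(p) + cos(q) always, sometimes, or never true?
Never true

The claim fails for every pair in the range. For instance at (p, q) = (1, 1): LHS = cos(2) ≈ -0.4161, RHS = 2·cos(1) ≈ 1.081.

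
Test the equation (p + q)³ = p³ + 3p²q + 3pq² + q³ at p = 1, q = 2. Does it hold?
Holds

Substituting p = 1, q = 2:

LHS = (1 + 2)³ = 27
RHS = 1³ + 3·1²·2 + 3·1·2² + 2³ = 27

LHS = RHS, so the equation holds at this point.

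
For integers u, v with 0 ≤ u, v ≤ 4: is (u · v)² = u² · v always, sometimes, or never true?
Sometimes true

It holds at (u, v) = (2, 1) (both sides equal 4), but fails at (u, v) = (2, 3) (LHS = 36, RHS = 12).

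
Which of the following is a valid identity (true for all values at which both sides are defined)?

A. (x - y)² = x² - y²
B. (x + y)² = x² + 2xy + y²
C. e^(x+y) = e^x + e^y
B

A: fails at (2, 3) — LHS = 1, RHS = -5.
B: holds — e.g. at (2, 7), both sides equal 81.
C: fails at (2, 3) — LHS = e^5 ≈ 148.4, RHS = e^2 + e^3 ≈ 27.47.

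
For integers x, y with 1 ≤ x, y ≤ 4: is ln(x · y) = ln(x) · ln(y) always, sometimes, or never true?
It holds at (x, y) = (1, 1) (both sides equal 0), but fails at (x, y) = (4, 4) (LHS = ln(16) ≈ 2.773, RHS = ln(4)² ≈ 1.922).

Answer: Sometimes true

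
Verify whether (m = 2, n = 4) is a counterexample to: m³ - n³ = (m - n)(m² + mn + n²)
Substituting m = 2, n = 4:
LHS = 2³ - 4³ = -56
RHS = (2 - 4)(2² + 2·4 + 4²) = -56

The sides agree, so this pair does not disprove the claim.

Answer: No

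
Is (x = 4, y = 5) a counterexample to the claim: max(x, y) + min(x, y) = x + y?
No

Substituting x = 4, y = 5:
LHS = max(4, 5) + min(4, 5) = 9
RHS = 4 + 5 = 9

The sides agree, so this pair does not disprove the claim.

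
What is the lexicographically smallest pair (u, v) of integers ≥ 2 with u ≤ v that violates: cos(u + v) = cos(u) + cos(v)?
(u, v) = (2, 2)

Substituting (2, 2) into the claim:
LHS = cos(2 + 2) = cos(4) ≈ -0.6536
RHS = cos(2) + cos(2) = 2·cos(2) ≈ -0.8323

Since LHS ≠ RHS, this pair disproves the claim, and no lexicographically smaller pair (u ≤ v, integers ≥ 2) does.

For instance (4, 5) is also a counterexample (LHS = cos(9) ≈ -0.9111, RHS = cos(4) + cos(5) ≈ -0.37), but it's lexicographically larger.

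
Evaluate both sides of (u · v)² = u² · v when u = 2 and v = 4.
LHS = (2 · 4)² = 64
RHS = 2² · 4 = 16

LHS ≠ RHS, so the equation does not hold here.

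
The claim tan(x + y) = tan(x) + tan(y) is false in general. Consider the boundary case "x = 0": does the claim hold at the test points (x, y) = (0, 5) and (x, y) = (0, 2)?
At (0, 5): LHS = tan(5) ≈ -3.381, RHS = tan(5) ≈ -3.381 → equal
At (0, 2): LHS = tan(2) ≈ -2.185, RHS = tan(2) ≈ -2.185 → equal

So the claim does hold at both of these boundary points, even though it is not an identity.

Answer: Yes, holds at both test points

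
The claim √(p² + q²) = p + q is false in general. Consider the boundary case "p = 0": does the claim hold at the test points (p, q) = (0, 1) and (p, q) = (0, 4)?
At (0, 1): LHS = 1, RHS = 1 → equal
At (0, 4): LHS = 4, RHS = 4 → equal

So the claim does hold at both of these boundary points, even though it is not an identity.

Answer: Yes, holds at both test points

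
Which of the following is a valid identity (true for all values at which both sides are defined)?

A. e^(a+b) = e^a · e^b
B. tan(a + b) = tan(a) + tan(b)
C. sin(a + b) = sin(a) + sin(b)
A

A: holds — e.g. at (3, 5), both sides equal e^8 ≈ 2981.
B: fails at (4, 4) — LHS = tan(8) ≈ -6.8, RHS = 2·tan(4) ≈ 2.316.
C: fails at (3, 7) — LHS = sin(10) ≈ -0.544, RHS = sin(3) + sin(7) ≈ 0.7981.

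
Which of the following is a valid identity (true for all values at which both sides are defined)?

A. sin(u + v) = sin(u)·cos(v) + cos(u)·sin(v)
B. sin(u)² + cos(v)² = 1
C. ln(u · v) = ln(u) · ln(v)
A

A: holds — e.g. at (1, 1), both sides equal sin(2) ≈ 0.9093.
B: fails at (2, 7) — LHS = cos(7)² + sin(2)² ≈ 1.395, RHS = 1.
C: fails at (1, 4) — LHS = ln(4) ≈ 1.386, RHS = 0.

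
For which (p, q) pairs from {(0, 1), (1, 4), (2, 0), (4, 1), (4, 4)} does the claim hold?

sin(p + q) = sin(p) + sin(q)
(0, 1), (2, 0)

Testing each pair:
(0, 1): LHS = sin(1) ≈ 0.8415, RHS = sin(1) ≈ 0.8415 → holds
(1, 4): LHS = sin(5) ≈ -0.9589, RHS = sin(4) + sin(1) ≈ 0.08467 → fails
(2, 0): LHS = sin(2) ≈ 0.9093, RHS = sin(2) ≈ 0.9093 → holds
(4, 1): LHS = sin(5) ≈ -0.9589, RHS = sin(4) + sin(1) ≈ 0.08467 → fails
(4, 4): LHS = sin(8) ≈ 0.9894, RHS = 2·sin(4) ≈ -1.514 → fails

2 of 5 pairs satisfy the claim.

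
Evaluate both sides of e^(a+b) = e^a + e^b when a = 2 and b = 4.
LHS = e^(2+4) = e^6 ≈ 403.4
RHS = e^2 + e^4 ≈ 61.99

LHS ≠ RHS (they differ by about 341.4), so the equation does not hold here.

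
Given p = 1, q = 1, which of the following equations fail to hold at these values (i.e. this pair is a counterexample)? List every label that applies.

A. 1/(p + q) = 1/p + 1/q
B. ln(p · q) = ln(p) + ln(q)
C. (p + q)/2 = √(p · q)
Evaluating each claim at the given values:
A. LHS = 1/2, RHS = 2 → fails here (LHS ≠ RHS)
B. LHS = 0, RHS = 0 → holds here (LHS = RHS)
C. LHS = 1, RHS = 1 → holds here (LHS = RHS)

Answer: A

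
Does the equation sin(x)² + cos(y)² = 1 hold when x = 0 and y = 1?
Fails

Substituting x = 0, y = 1:

LHS = sin(0)² + cos(1)² = cos(1)² ≈ 0.2919
RHS = 1

LHS ≠ RHS, so the equation does not hold at this point.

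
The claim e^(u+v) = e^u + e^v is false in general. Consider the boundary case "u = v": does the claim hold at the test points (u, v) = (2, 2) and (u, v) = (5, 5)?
No, fails at both test points

At (2, 2): LHS = e^4 ≈ 54.6 ≠ RHS = 2·e^2 ≈ 14.78
At (5, 5): LHS = e^10 ≈ 22026.5 ≠ RHS = 2·e^5 ≈ 296.8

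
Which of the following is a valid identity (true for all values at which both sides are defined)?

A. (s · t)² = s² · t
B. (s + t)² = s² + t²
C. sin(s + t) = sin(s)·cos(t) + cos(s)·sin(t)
C

A: fails at (4, 4) — LHS = 256, RHS = 64.
B: fails at (3, 4) — LHS = 49, RHS = 25.
C: holds — e.g. at (3, 4), both sides equal sin(7) ≈ 0.657.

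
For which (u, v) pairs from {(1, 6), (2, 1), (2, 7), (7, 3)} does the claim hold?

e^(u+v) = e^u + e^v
Testing each pair:
(1, 6): LHS = e^7 ≈ 1097, RHS = e + e^6 ≈ 406.1 → fails
(2, 1): LHS = e^3 ≈ 20.09, RHS = e + e^2 ≈ 10.11 → fails
(2, 7): LHS = e^9 ≈ 8103, RHS = e^2 + e^7 ≈ 1104 → fails
(7, 3): LHS = e^10 ≈ 22026.5, RHS = e^3 + e^7 ≈ 1117 → fails

No pair satisfies the claim.

Answer: None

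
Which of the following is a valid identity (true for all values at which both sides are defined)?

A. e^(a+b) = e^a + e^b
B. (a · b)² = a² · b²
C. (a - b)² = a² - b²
A: fails at (2, 4) — LHS = e^6 ≈ 403.4, RHS = e^2 + e^4 ≈ 61.99.
B: holds — e.g. at (0, 1), both sides equal 0.
C: fails at (1, 3) — LHS = 4, RHS = -8.

Answer: B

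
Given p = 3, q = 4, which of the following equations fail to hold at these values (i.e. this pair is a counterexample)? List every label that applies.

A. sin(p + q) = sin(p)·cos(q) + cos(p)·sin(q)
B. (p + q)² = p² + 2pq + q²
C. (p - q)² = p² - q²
Evaluating each claim at the given values:
A. LHS = sin(7) ≈ 0.657, RHS = sin(3)·cos(4) + sin(4)·cos(3) ≈ 0.657 → holds here (LHS = RHS)
B. LHS = 49, RHS = 49 → holds here (LHS = RHS)
C. LHS = 1, RHS = -7 → fails here (LHS ≠ RHS)

Answer: C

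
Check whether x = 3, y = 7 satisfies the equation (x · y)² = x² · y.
Substituting x = 3, y = 7:

LHS = (3 · 7)² = 441
RHS = 3² · 7 = 63

LHS ≠ RHS, so the equation does not hold at this point.

Answer: Fails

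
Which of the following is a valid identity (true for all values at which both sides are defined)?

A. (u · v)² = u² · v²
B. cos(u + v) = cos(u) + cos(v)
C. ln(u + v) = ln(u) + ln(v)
A: holds — e.g. at (5, 5), both sides equal 625.
B: fails at (5, 5) — LHS = cos(10) ≈ -0.8391, RHS = 2·cos(5) ≈ 0.5673.
C: fails at (1, 2) — LHS = ln(3) ≈ 1.099, RHS = ln(2) ≈ 0.6931.

Answer: A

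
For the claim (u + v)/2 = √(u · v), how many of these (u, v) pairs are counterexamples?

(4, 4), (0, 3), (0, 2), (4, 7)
Testing each pair:
(4, 4): LHS = 4, RHS = 4 → satisfies claim
(0, 3): LHS = 3/2, RHS = 0 → counterexample
(0, 2): LHS = 1, RHS = 0 → counterexample
(4, 7): LHS = 11/2, RHS = 2·√(7) ≈ 5.292 → counterexample

That makes 3 counterexamples.

Answer: 3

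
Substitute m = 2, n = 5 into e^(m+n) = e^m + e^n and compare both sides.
LHS = e^(2+5) = e^7 ≈ 1097
RHS = e^2 + e^5 ≈ 155.8

LHS ≠ RHS (they differ by about 940.8), so the equation does not hold here.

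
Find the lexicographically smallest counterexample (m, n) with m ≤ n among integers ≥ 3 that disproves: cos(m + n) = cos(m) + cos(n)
Substituting (3, 3) into the claim:
LHS = cos(3 + 3) = cos(6) ≈ 0.9602
RHS = cos(3) + cos(3) = 2·cos(3) ≈ -1.98

Since LHS ≠ RHS, this pair disproves the claim, and no lexicographically smaller pair (m ≤ n, integers ≥ 3) does.

For instance (3, 9) is also a counterexample (LHS = cos(12) ≈ 0.8439, RHS = cos(3) + cos(9) ≈ -1.901), but it's lexicographically larger.

Answer: (m, n) = (3, 3)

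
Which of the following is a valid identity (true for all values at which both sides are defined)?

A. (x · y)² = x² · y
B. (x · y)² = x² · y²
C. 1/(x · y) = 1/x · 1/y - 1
B

A: fails at (2, 2) — LHS = 16, RHS = 8.
B: holds — e.g. at (3, 4), both sides equal 144.
C: fails at (1, 1) — LHS = 1, RHS = 0.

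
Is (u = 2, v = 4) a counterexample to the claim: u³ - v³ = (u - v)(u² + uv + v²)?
Substituting u = 2, v = 4:
LHS = 2³ - 4³ = -56
RHS = (2 - 4)(2² + 2·4 + 4²) = -56

The sides agree, so this pair does not disprove the claim.

Answer: No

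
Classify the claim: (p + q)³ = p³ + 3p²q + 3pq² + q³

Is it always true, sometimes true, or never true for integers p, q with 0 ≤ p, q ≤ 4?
Always true

The identity holds for every pair in the range. For instance at (p, q) = (0, 4): both sides equal 64.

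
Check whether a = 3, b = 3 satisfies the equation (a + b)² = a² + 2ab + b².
Substituting a = 3, b = 3:

LHS = (3 + 3)² = 36
RHS = 3² + 2·3·3 + 3² = 36

LHS = RHS, so the equation holds at this point.

Answer: Holds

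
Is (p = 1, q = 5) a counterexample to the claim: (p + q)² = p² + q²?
Yes

Substituting p = 1, q = 5:
LHS = (1 + 5)² = 36
RHS = 1² + 5² = 26

Since LHS ≠ RHS, this pair disproves the claim.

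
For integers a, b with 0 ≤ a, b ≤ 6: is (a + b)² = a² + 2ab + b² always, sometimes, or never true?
Always true

The identity holds for every pair in the range. For instance at (a, b) = (3, 0): both sides equal 9.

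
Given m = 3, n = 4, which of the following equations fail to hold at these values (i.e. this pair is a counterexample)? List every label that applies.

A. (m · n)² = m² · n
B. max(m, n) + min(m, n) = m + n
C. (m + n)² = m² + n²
Evaluating each claim at the given values:
A. LHS = 144, RHS = 36 → fails here (LHS ≠ RHS)
B. LHS = 7, RHS = 7 → holds here (LHS = RHS)
C. LHS = 49, RHS = 25 → fails here (LHS ≠ RHS)

Answer: A, C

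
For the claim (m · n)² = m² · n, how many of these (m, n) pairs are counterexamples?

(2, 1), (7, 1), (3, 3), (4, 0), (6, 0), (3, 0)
Testing each pair:
(2, 1): LHS = 4, RHS = 4 → satisfies claim
(7, 1): LHS = 49, RHS = 49 → satisfies claim
(3, 3): LHS = 81, RHS = 27 → counterexample
(4, 0): LHS = 0, RHS = 0 → satisfies claim
(6, 0): LHS = 0, RHS = 0 → satisfies claim
(3, 0): LHS = 0, RHS = 0 → satisfies claim

That makes 1 counterexample.

Answer: 1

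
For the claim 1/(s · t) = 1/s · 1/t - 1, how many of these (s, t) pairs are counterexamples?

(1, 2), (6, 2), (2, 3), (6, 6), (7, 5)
Testing each pair:
(1, 2): LHS = 1/2, RHS = -1/2 → counterexample
(6, 2): LHS = 1/12, RHS = -11/12 → counterexample
(2, 3): LHS = 1/6, RHS = -5/6 → counterexample
(6, 6): LHS = 1/36, RHS = -35/36 → counterexample
(7, 5): LHS = 1/35, RHS = -34/35 → counterexample

That makes 5 counterexamples.

Answer: 5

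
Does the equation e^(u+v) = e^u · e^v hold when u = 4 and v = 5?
Substituting u = 4, v = 5:

LHS = e^(4+5) = e^9 ≈ 8103
RHS = e^4 · e^5 = e^9 ≈ 8103

LHS = RHS, so the equation holds at this point.

Answer: Holds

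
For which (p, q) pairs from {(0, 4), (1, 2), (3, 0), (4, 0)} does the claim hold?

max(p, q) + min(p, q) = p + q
Testing each pair:
(0, 4): LHS = 4, RHS = 4 → holds
(1, 2): LHS = 3, RHS = 3 → holds
(3, 0): LHS = 3, RHS = 3 → holds
(4, 0): LHS = 4, RHS = 4 → holds

Every pair satisfies the claim.

Answer: All pairs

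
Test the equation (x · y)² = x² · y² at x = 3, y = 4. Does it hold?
Holds

Substituting x = 3, y = 4:

LHS = (3 · 4)² = 144
RHS = 3² · 4² = 144

LHS = RHS, so the equation holds at this point.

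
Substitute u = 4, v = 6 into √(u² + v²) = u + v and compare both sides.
LHS = √(4² + 6²) = 2·√(13) ≈ 7.211
RHS = 4 + 6 = 10

LHS ≠ RHS (they differ by about 2.789), so the equation does not hold here.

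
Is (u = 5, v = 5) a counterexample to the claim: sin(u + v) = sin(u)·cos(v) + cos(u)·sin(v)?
Substituting u = 5, v = 5:
LHS = sin(5 + 5) = sin(10) ≈ -0.544
RHS = sin(5)·cos(5) + cos(5)·sin(5) = 2·sin(5)·cos(5) ≈ -0.544

The sides agree, so this pair does not disprove the claim.

Answer: No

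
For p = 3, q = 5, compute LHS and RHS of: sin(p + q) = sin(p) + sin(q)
LHS = sin(3 + 5) = sin(8) ≈ 0.9894
RHS = sin(3) + sin(5) ≈ -0.8178

LHS ≠ RHS (they differ by about 1.807), so the equation does not hold here.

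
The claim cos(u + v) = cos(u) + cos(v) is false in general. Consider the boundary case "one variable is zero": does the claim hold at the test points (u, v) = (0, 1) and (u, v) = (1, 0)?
At (0, 1): LHS = cos(1) ≈ 0.5403 ≠ RHS = cos(1) + 1 ≈ 1.54
At (1, 0): LHS = cos(1) ≈ 0.5403 ≠ RHS = cos(1) + 1 ≈ 1.54

Answer: No, fails at both test points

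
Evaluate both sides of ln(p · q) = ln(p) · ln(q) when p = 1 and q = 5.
LHS = ln(1 · 5) = ln(5) ≈ 1.609
RHS = ln(1) · ln(5) = 0

LHS ≠ RHS (they differ by about 1.609), so the equation does not hold here.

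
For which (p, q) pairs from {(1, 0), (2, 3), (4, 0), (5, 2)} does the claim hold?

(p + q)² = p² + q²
(1, 0), (4, 0)

Testing each pair:
(1, 0): LHS = 1, RHS = 1 → holds
(2, 3): LHS = 25, RHS = 13 → fails
(4, 0): LHS = 16, RHS = 16 → holds
(5, 2): LHS = 49, RHS = 29 → fails

2 of 4 pairs satisfy the claim.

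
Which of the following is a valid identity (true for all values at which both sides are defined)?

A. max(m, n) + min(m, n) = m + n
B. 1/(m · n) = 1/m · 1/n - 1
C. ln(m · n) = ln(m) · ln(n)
A: holds — e.g. at (3, 4), both sides equal 7.
B: fails at (5, 5) — LHS = 1/25, RHS = -24/25.
C: fails at (4, 6) — LHS = ln(24) ≈ 3.178, RHS = ln(4)·ln(6) ≈ 2.484.

Answer: A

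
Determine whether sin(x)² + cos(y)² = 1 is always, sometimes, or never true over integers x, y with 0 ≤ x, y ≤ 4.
It holds at (x, y) = (2, 2) (both sides equal 1), but fails at (x, y) = (0, 3) (LHS = cos(3)² ≈ 0.9801, RHS = 1).

Answer: Sometimes true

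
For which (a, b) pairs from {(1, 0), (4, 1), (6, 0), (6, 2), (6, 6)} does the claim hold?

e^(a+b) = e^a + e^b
Testing each pair:
(1, 0): LHS = e ≈ 2.718, RHS = 1 + e ≈ 3.718 → fails
(4, 1): LHS = e^5 ≈ 148.4, RHS = e + e^4 ≈ 57.32 → fails
(6, 0): LHS = e^6 ≈ 403.4, RHS = 1 + e^6 ≈ 404.4 → fails
(6, 2): LHS = e^8 ≈ 2981, RHS = e^2 + e^6 ≈ 410.8 → fails
(6, 6): LHS = e^12 ≈ 162754.8, RHS = 2·e^6 ≈ 806.9 → fails

No pair satisfies the claim.

Answer: None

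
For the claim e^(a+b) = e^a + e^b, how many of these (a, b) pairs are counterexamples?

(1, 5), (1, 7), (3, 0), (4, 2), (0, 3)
Testing each pair:
(1, 5): LHS = e^6 ≈ 403.4, RHS = e + e^5 ≈ 151.1 → counterexample
(1, 7): LHS = e^8 ≈ 2981, RHS = e + e^7 ≈ 1099 → counterexample
(3, 0): LHS = e^3 ≈ 20.09, RHS = 1 + e^3 ≈ 21.09 → counterexample
(4, 2): LHS = e^6 ≈ 403.4, RHS = e^2 + e^4 ≈ 61.99 → counterexample
(0, 3): LHS = e^3 ≈ 20.09, RHS = 1 + e^3 ≈ 21.09 → counterexample

That makes 5 counterexamples.

Answer: 5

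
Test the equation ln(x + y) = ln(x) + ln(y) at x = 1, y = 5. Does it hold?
Fails

Substituting x = 1, y = 5:

LHS = ln(1 + 5) = ln(6) ≈ 1.792
RHS = ln(1) + ln(5) = ln(5) ≈ 1.609

LHS ≠ RHS, so the equation does not hold at this point.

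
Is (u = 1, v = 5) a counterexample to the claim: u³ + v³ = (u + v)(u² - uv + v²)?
Substituting u = 1, v = 5:
LHS = 1³ + 5³ = 126
RHS = (1 + 5)(1² - 1·5 + 5²) = 126

The sides agree, so this pair does not disprove the claim.

Answer: No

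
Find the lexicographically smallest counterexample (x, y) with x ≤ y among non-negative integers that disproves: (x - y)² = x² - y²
(x, y) = (0, 1)

Substituting (0, 1) into the claim:
LHS = (0 - 1)² = 1
RHS = 0² - 1² = -1

Since LHS ≠ RHS, this pair disproves the claim, and no lexicographically smaller pair (x ≤ y, non-negative integers) does.

For instance (1, 6) is also a counterexample (LHS = 25, RHS = -35), but it's lexicographically larger.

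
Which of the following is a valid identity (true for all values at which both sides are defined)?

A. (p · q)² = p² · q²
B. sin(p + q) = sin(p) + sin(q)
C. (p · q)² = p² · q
A

A: holds — e.g. at (4, 4), both sides equal 256.
B: fails at (1, 3) — LHS = sin(4) ≈ -0.7568, RHS = sin(3) + sin(1) ≈ 0.9826.
C: fails at (6, 7) — LHS = 1764, RHS = 252.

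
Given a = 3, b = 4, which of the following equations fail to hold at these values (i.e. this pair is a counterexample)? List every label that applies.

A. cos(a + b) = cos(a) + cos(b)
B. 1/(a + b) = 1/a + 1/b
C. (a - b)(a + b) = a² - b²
Evaluating each claim at the given values:
A. LHS = cos(7) ≈ 0.7539, RHS = cos(3) + cos(4) ≈ -1.644 → fails here (LHS ≠ RHS)
B. LHS = 1/7, RHS = 7/12 → fails here (LHS ≠ RHS)
C. LHS = -7, RHS = -7 → holds here (LHS = RHS)

Answer: A, B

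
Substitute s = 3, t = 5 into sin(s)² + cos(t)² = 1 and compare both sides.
LHS = sin(3)² + cos(5)² ≈ 0.1004
RHS = 1

LHS ≠ RHS (they differ by about 0.8996), so the equation does not hold here.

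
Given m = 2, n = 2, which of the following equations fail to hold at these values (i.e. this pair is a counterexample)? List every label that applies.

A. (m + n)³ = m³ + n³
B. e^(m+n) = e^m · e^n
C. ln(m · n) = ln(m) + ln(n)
Evaluating each claim at the given values:
A. LHS = 64, RHS = 16 → fails here (LHS ≠ RHS)
B. LHS = e^4 ≈ 54.6, RHS = e^4 ≈ 54.6 → holds here (LHS = RHS)
C. LHS = ln(4) ≈ 1.386, RHS = 2·ln(2) ≈ 1.386 → holds here (LHS = RHS)

Answer: A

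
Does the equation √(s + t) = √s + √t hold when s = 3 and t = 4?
Fails

Substituting s = 3, t = 4:

LHS = √(3 + 4) = √(7) ≈ 2.646
RHS = √3 + √4 = √(3) + 2 ≈ 3.732

LHS ≠ RHS, so the equation does not hold at this point.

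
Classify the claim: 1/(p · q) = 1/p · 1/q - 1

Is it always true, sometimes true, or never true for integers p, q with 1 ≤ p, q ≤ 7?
The claim fails for every pair in the range. For instance at (p, q) = (5, 5): LHS = 1/25, RHS = -24/25.

Answer: Never true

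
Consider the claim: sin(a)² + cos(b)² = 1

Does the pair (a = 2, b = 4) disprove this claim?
Yes

Substituting a = 2, b = 4:
LHS = sin(2)² + cos(4)² ≈ 1.254
RHS = 1

Since LHS ≠ RHS, this pair disproves the claim.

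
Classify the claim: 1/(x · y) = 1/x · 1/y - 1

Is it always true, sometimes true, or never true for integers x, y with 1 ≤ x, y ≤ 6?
Never true

The claim fails for every pair in the range. For instance at (x, y) = (2, 1): LHS = 1/2, RHS = -1/2.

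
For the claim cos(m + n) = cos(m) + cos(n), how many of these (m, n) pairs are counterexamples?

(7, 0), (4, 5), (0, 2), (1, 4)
4

Testing each pair:
(7, 0): LHS = cos(7) ≈ 0.7539, RHS = cos(7) + 1 ≈ 1.754 → counterexample
(4, 5): LHS = cos(9) ≈ -0.9111, RHS = cos(4) + cos(5) ≈ -0.37 → counterexample
(0, 2): LHS = cos(2) ≈ -0.4161, RHS = cos(2) + 1 ≈ 0.5839 → counterexample
(1, 4): LHS = cos(5) ≈ 0.2837, RHS = cos(4) + cos(1) ≈ -0.1133 → counterexample

That makes 4 counterexamples.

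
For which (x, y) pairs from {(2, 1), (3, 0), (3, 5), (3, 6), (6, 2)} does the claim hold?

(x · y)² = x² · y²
All pairs

Testing each pair:
(2, 1): LHS = 4, RHS = 4 → holds
(3, 0): LHS = 0, RHS = 0 → holds
(3, 5): LHS = 225, RHS = 225 → holds
(3, 6): LHS = 324, RHS = 324 → holds
(6, 2): LHS = 144, RHS = 144 → holds

Every pair satisfies the claim.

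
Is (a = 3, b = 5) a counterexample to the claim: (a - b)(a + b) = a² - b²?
No

Substituting a = 3, b = 5:
LHS = (3 - 5)(3 + 5) = -16
RHS = 3² - 5² = -16

The sides agree, so this pair does not disprove the claim.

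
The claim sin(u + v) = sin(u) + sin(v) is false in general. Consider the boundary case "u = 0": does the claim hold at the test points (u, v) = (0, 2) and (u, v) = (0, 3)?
Yes, holds at both test points

At (0, 2): LHS = sin(2) ≈ 0.9093, RHS = sin(2) ≈ 0.9093 → equal
At (0, 3): LHS = sin(3) ≈ 0.1411, RHS = sin(3) ≈ 0.1411 → equal

So the claim does hold at both of these boundary points, even though it is not an identity.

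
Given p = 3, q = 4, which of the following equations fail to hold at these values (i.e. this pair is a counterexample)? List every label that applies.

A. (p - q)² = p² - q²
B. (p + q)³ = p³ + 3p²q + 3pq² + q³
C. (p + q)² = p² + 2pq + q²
Evaluating each claim at the given values:
A. LHS = 1, RHS = -7 → fails here (LHS ≠ RHS)
B. LHS = 343, RHS = 343 → holds here (LHS = RHS)
C. LHS = 49, RHS = 49 → holds here (LHS = RHS)

Answer: A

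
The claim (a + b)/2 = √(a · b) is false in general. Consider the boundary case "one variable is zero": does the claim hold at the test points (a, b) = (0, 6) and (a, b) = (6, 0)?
No, fails at both test points

At (0, 6): LHS = 3 ≠ RHS = 0
At (6, 0): LHS = 3 ≠ RHS = 0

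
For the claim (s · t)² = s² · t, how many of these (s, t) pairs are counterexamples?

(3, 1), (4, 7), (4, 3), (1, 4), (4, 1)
3

Testing each pair:
(3, 1): LHS = 9, RHS = 9 → satisfies claim
(4, 7): LHS = 784, RHS = 112 → counterexample
(4, 3): LHS = 144, RHS = 48 → counterexample
(1, 4): LHS = 16, RHS = 4 → counterexample
(4, 1): LHS = 16, RHS = 16 → satisfies claim

That makes 3 counterexamples.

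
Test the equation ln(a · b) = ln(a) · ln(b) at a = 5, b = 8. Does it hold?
Fails

Substituting a = 5, b = 8:

LHS = ln(5 · 8) = ln(40) ≈ 3.689
RHS = ln(5) · ln(8) ≈ 3.347

LHS ≠ RHS, so the equation does not hold at this point.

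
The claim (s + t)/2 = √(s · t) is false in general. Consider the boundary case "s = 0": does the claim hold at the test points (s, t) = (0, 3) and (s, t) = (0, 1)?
No, fails at both test points

At (0, 3): LHS = 3/2 ≠ RHS = 0
At (0, 1): LHS = 1/2 ≠ RHS = 0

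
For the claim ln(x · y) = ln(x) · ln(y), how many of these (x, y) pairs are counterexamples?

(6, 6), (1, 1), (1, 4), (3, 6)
Testing each pair:
(6, 6): LHS = ln(36) ≈ 3.584, RHS = ln(6)² ≈ 3.21 → counterexample
(1, 1): LHS = 0, RHS = 0 → satisfies claim
(1, 4): LHS = ln(4) ≈ 1.386, RHS = 0 → counterexample
(3, 6): LHS = ln(18) ≈ 2.89, RHS = ln(3)·ln(6) ≈ 1.968 → counterexample

That makes 3 counterexamples.

Answer: 3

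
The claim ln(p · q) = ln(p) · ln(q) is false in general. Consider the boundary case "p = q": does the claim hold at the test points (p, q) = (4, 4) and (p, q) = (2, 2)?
No, fails at both test points

At (4, 4): LHS = ln(16) ≈ 2.773 ≠ RHS = ln(4)² ≈ 1.922
At (2, 2): LHS = ln(4) ≈ 1.386 ≠ RHS = ln(2)² ≈ 0.4805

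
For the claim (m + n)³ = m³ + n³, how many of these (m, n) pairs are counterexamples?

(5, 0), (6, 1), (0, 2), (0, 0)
1

Testing each pair:
(5, 0): LHS = 125, RHS = 125 → satisfies claim
(6, 1): LHS = 343, RHS = 217 → counterexample
(0, 2): LHS = 8, RHS = 8 → satisfies claim
(0, 0): LHS = 0, RHS = 0 → satisfies claim

That makes 1 counterexample.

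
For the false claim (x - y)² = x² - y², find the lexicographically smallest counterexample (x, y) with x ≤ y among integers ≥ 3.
(x, y) = (3, 4)

At (3, 3): both sides equal 0, so it holds there.

Substituting (3, 4) into the claim:
LHS = (3 - 4)² = 1
RHS = 3² - 4² = -7

Since LHS ≠ RHS, this pair disproves the claim, and no lexicographically smaller pair (x ≤ y, integers ≥ 3) does.

For instance (3, 10) is also a counterexample (LHS = 49, RHS = -91), but it's lexicographically larger.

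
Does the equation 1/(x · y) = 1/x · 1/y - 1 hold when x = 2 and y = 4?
Fails

Substituting x = 2, y = 4:

LHS = 1/(2 · 4) = 1/8
RHS = 1/2 · 1/4 - 1 = -7/8

LHS ≠ RHS, so the equation does not hold at this point.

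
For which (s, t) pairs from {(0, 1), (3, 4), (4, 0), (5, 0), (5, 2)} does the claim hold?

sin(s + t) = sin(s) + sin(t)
Testing each pair:
(0, 1): LHS = sin(1) ≈ 0.8415, RHS = sin(1) ≈ 0.8415 → holds
(3, 4): LHS = sin(7) ≈ 0.657, RHS = sin(4) + sin(3) ≈ -0.6157 → fails
(4, 0): LHS = sin(4) ≈ -0.7568, RHS = sin(4) ≈ -0.7568 → holds
(5, 0): LHS = sin(5) ≈ -0.9589, RHS = sin(5) ≈ -0.9589 → holds
(5, 2): LHS = sin(7) ≈ 0.657, RHS = sin(5) + sin(2) ≈ -0.04963 → fails

3 of 5 pairs satisfy the claim.

Answer: (0, 1), (4, 0), (5, 0)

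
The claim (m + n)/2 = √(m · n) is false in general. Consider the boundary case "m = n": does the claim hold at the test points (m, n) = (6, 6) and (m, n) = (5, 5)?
At (6, 6): LHS = 6, RHS = 6 → equal
At (5, 5): LHS = 5, RHS = 5 → equal

So the claim does hold at both of these boundary points, even though it is not an identity.

Answer: Yes, holds at both test points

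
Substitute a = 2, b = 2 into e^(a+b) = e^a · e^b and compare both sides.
LHS = e^(2+2) = e^4 ≈ 54.6
RHS = e^2 · e^2 = e^4 ≈ 54.6

LHS = RHS: the two sides agree.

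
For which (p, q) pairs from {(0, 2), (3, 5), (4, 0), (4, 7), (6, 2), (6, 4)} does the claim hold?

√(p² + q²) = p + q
Testing each pair:
(0, 2): LHS = 2, RHS = 2 → holds
(3, 5): LHS = √(34) ≈ 5.831, RHS = 8 → fails
(4, 0): LHS = 4, RHS = 4 → holds
(4, 7): LHS = √(65) ≈ 8.062, RHS = 11 → fails
(6, 2): LHS = 2·√(10) ≈ 6.325, RHS = 8 → fails
(6, 4): LHS = 2·√(13) ≈ 7.211, RHS = 10 → fails

2 of 6 pairs satisfy the claim.

Answer: (0, 2), (4, 0)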